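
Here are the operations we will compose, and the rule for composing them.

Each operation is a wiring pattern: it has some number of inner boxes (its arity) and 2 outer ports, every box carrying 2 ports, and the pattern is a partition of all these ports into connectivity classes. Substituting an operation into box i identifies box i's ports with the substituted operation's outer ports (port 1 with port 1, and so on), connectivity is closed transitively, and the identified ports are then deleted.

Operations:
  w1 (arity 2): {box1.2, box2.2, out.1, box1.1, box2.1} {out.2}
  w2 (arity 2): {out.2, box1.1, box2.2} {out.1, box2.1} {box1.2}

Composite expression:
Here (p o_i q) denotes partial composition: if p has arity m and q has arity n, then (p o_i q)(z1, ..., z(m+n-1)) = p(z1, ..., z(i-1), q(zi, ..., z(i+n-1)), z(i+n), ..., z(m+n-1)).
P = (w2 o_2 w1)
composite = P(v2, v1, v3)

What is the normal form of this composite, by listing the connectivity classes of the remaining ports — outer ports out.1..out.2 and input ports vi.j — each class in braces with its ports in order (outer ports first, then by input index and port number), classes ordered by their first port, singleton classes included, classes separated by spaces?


{out.1, v1.1, v1.2, v3.1, v3.2} {out.2, v2.1} {v2.2}


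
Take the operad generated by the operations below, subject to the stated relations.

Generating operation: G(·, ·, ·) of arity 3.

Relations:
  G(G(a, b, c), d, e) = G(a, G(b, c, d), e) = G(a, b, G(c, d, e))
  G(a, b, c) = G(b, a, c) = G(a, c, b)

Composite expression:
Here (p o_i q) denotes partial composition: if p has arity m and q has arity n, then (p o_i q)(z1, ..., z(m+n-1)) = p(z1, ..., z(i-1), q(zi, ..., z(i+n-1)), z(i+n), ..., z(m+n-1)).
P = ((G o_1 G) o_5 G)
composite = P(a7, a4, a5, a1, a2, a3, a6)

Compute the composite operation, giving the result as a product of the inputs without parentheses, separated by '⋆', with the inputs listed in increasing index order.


a1 ⋆ a2 ⋆ a3 ⋆ a4 ⋆ a5 ⋆ a6 ⋆ a7

Key point: G commutes, so take the a-inputs in any fixed order.
G(a7, a4, a5) reduces to a7 ⋆ a4 ⋆ a5
G(a2, a3, a6) reduces to a2 ⋆ a3 ⋆ a6
G(G(a7, a4, a5), a1, G(a2, a3, a6)) reduces to a7 ⋆ a4 ⋆ a5 ⋆ a1 ⋆ a2 ⋆ a3 ⋆ a6
rearranged into index order: a1 ⋆ a2 ⋆ a3 ⋆ a4 ⋆ a5 ⋆ a6 ⋆ a7


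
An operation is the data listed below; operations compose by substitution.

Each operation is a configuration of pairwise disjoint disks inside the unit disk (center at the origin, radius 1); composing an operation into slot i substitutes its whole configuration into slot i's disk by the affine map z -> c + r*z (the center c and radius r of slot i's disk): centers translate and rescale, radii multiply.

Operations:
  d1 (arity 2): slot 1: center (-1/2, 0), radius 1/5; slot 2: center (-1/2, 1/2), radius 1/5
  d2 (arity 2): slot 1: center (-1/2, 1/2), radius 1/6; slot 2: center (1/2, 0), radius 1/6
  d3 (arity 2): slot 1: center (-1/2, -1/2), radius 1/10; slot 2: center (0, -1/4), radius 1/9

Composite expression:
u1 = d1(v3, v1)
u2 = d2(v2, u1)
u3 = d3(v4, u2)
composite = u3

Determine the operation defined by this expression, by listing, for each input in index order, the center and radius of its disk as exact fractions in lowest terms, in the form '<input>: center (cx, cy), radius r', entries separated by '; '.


Only the slot chain above each v matters under d3; compose those maps.
input v4: applying the 1 nested substitution gives center (-1/2, -1/2), radius 1/10
input v2: applying the 2 nested substitutions gives center (-1/18, -7/36), radius 1/54
input v3: applying the 3 nested substitutions gives center (5/108, -1/4), radius 1/270
input v1: applying the 3 nested substitutions gives center (5/108, -13/54), radius 1/270

v1: center (5/108, -13/54), radius 1/270; v2: center (-1/18, -7/36), radius 1/54; v3: center (5/108, -1/4), radius 1/270; v4: center (-1/2, -1/2), radius 1/10


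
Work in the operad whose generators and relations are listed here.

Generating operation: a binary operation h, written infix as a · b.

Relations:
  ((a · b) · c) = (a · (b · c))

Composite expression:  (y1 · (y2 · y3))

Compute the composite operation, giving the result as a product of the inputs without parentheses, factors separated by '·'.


Every regrouping of h is equal, so read the y-inputs in written order.
(y2 · y3) flattens to y2 · y3
(y1 · (y2 · y3)) flattens to y1 · y2 · y3

y1 · y2 · y3


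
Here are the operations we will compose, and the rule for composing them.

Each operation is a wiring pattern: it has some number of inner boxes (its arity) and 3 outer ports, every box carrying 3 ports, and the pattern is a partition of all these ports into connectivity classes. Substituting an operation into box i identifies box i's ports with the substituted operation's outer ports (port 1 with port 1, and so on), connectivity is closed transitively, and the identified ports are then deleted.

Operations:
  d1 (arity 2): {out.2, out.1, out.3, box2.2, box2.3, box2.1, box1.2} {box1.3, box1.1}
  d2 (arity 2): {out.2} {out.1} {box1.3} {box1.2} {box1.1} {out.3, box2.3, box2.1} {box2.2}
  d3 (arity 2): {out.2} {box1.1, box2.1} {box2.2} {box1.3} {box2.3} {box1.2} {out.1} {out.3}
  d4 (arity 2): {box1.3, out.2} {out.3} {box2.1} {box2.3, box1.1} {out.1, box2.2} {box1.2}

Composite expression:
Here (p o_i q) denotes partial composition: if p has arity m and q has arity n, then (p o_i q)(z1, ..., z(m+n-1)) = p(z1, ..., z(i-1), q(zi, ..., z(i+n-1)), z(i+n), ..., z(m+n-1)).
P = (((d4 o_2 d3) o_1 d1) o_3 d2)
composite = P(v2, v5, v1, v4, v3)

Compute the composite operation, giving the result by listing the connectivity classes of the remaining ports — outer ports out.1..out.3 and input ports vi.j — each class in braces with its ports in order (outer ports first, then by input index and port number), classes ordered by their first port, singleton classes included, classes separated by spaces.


{out.1} {out.2, v2.2, v5.1, v5.2, v5.3} {out.3} {v1.1} {v1.2} {v1.3} {v2.1, v2.3} {v3.1} {v3.2} {v3.3} {v4.1, v4.3} {v4.2}

Reachability decides: close wires over d4-identified ports.
d1 over (v2, v5) gives {out.1, out.2, out.3, v2.2, v5.1, v5.2, v5.3} {v2.1, v2.3}, out.j being that stage's outer ports
d2 over (v1, v4) gives {out.1} {out.2} {out.3, v4.1, v4.3} {v1.1} {v1.2} {v1.3} {v4.2}, out.j being that stage's outer ports
d3 over (v1, v4, v3) gives {out.1} {out.2} {out.3} {v1.1} {v1.2} {v1.3} {v3.1} {v3.2} {v3.3} {v4.1, v4.3} {v4.2}, out.j being that stage's outer ports
d4 over (v2, v5, v1, v4, v3) gives {out.1} {out.2, v2.2, v5.1, v5.2, v5.3} {out.3} {v1.1} {v1.2} {v1.3} {v2.1, v2.3} {v3.1} {v3.2} {v3.3} {v4.1, v4.3} {v4.2}, out.j being that stage's outer ports


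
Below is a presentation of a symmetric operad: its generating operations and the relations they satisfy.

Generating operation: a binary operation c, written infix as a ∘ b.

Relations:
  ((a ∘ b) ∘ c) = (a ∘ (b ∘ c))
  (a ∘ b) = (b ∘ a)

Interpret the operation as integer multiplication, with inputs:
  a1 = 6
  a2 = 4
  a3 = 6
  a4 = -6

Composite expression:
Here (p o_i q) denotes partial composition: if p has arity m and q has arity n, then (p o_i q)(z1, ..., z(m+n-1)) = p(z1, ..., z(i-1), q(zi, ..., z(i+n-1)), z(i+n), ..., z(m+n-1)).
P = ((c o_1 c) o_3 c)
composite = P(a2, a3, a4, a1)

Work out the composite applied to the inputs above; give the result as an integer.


(a2 ∘ a3) = 24
(a4 ∘ a1) = -36
((a2 ∘ a3) ∘ (a4 ∘ a1)) = -864

-864


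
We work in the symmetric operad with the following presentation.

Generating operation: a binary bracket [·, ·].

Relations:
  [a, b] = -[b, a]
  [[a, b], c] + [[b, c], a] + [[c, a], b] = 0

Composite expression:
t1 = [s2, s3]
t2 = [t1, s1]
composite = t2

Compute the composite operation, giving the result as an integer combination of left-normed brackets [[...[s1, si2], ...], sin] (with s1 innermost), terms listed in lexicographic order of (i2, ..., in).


-[[s1, s2], s3] + [[s1, s3], s2]


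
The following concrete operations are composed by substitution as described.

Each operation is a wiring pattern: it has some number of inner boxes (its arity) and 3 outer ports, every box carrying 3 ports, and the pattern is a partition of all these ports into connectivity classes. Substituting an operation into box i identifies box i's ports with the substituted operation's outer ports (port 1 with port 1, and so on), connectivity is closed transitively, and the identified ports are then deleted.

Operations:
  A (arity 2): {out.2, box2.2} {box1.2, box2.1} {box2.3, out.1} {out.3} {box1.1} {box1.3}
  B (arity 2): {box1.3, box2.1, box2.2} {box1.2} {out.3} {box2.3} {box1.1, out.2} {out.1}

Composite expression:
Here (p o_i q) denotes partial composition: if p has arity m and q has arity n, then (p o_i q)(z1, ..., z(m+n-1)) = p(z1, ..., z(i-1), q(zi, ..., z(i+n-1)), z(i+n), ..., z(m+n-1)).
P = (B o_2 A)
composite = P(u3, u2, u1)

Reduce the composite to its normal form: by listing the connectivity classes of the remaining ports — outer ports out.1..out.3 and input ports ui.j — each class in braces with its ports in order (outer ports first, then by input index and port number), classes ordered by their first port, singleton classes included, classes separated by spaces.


{out.1} {out.2, u3.1} {out.3} {u1.1, u2.2} {u1.2, u1.3, u3.3} {u2.1} {u2.3} {u3.2}

Treat the ports identified at B as solder joints: merge, then drop.
through A, on inputs (u2, u1): {out.1, u1.3} {out.2, u1.2} {out.3} {u1.1, u2.2} {u2.1} {u2.3} (out.j = stage outer ports)
through B, on inputs (u3, u2, u1): {out.1} {out.2, u3.1} {out.3} {u1.1, u2.2} {u1.2, u1.3, u3.3} {u2.1} {u2.3} {u3.2} (out.j = stage outer ports)


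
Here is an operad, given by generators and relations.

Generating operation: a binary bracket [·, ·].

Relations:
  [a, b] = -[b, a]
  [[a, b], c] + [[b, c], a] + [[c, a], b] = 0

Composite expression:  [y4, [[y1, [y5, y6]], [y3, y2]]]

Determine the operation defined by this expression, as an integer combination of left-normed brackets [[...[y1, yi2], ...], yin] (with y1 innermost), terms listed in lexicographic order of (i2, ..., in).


[[[[[y1, y5], y6], y2], y3], y4] - [[[[[y1, y5], y6], y3], y2], y4] - [[[[[y1, y6], y5], y2], y3], y4] + [[[[[y1, y6], y5], y3], y2], y4]

A multilinear Lie element is pinned by y1-initial words (y1 innermost).
Composite bracket: [y4, [[y1, [y5, y6]], [y3, y2]]]
Each bracket splits as ab - ba, giving 32 signed words (2^5 = 32).
Keep just the words that open with y1:
  word y1y5y6y2y3y4 has sign +1, contributing +[[[[[y1, y5], y6], y2], y3], y4]
  word y1y5y6y3y2y4 has sign -1, contributing -[[[[[y1, y5], y6], y3], y2], y4]
  word y1y6y5y2y3y4 has sign -1, contributing -[[[[[y1, y6], y5], y2], y3], y4]
  word y1y6y5y3y2y4 has sign +1, contributing +[[[[[y1, y6], y5], y3], y2], y4]


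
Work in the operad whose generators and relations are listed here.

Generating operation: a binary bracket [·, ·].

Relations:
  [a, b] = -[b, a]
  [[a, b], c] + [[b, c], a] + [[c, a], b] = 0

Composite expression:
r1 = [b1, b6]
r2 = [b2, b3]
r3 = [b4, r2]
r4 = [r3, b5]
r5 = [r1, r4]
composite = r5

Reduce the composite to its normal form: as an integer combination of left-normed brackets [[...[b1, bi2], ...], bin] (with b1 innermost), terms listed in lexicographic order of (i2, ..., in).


-[[[[[b1, b6], b2], b3], b4], b5] + [[[[[b1, b6], b3], b2], b4], b5] + [[[[[b1, b6], b4], b2], b3], b5] - [[[[[b1, b6], b4], b3], b2], b5] + [[[[[b1, b6], b5], b2], b3], b4] - [[[[[b1, b6], b5], b3], b2], b4] - [[[[[b1, b6], b5], b4], b2], b3] + [[[[[b1, b6], b5], b4], b3], b2]

Skip Jacobi rewriting: expand, keep b1-initial words, read off terms.
Composite bracket: [[b1, b6], [[b4, [b2, b3]], b5]]
Applying ab - ba throughout gives 32 signed words (2^5 = 32).
The b1-initial words carry the normal form:
  from b1b6b2b3b4b5, sign -1: term -[[[[[b1, b6], b2], b3], b4], b5]
  from b1b6b3b2b4b5, sign +1: term +[[[[[b1, b6], b3], b2], b4], b5]
  from b1b6b4b2b3b5, sign +1: term +[[[[[b1, b6], b4], b2], b3], b5]
  from b1b6b4b3b2b5, sign -1: term -[[[[[b1, b6], b4], b3], b2], b5]
  from b1b6b5b2b3b4, sign +1: term +[[[[[b1, b6], b5], b2], b3], b4]
  from b1b6b5b3b2b4, sign -1: term -[[[[[b1, b6], b5], b3], b2], b4]
  from b1b6b5b4b2b3, sign -1: term -[[[[[b1, b6], b5], b4], b2], b3]
  from b1b6b5b4b3b2, sign +1: term +[[[[[b1, b6], b5], b4], b3], b2]


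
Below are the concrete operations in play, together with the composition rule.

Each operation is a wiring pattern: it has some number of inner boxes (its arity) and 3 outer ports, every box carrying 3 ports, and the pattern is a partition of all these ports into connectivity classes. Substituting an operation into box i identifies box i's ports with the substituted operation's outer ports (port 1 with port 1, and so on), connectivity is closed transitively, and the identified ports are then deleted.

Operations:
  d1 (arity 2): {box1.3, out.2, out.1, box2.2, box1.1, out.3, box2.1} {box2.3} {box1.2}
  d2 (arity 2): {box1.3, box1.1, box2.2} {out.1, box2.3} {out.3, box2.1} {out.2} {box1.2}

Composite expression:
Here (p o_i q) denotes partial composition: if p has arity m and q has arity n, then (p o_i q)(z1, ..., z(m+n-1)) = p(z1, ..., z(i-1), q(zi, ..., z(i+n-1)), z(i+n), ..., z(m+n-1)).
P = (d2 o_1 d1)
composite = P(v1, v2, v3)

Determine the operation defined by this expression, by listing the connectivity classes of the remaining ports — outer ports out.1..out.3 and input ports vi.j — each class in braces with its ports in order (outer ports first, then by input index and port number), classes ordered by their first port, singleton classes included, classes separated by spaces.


{out.1, v3.3} {out.2} {out.3, v3.1} {v1.1, v1.3, v2.1, v2.2, v3.2} {v1.2} {v2.3}

Reachability decides: close wires over d2-identified ports.
through d1, on inputs (v1, v2): {out.1, out.2, out.3, v1.1, v1.3, v2.1, v2.2} {v1.2} {v2.3} (out.j = stage outer ports)
through d2, on inputs (v1, v2, v3): {out.1, v3.3} {out.2} {out.3, v3.1} {v1.1, v1.3, v2.1, v2.2, v3.2} {v1.2} {v2.3} (out.j = stage outer ports)


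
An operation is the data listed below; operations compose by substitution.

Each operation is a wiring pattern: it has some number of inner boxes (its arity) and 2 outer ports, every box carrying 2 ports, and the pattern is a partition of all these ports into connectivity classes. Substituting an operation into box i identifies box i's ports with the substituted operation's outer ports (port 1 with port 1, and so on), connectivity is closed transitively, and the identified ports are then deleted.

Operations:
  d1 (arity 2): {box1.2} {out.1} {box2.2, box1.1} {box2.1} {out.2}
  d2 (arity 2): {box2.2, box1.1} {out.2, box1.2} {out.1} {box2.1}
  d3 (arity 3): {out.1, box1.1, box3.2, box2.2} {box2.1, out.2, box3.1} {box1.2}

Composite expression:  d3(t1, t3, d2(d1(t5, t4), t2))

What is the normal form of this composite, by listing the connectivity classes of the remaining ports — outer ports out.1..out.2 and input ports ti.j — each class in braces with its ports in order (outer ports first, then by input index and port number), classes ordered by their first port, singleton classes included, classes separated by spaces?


Reachability decides: close wires over d3-identified ports.
composing d1 on (t5, t4), with out.j its own outer ports: {out.1} {out.2} {t4.1} {t4.2, t5.1} {t5.2}
composing d2 on (t5, t4, t2), with out.j its own outer ports: {out.1} {out.2} {t2.1} {t2.2} {t4.1} {t4.2, t5.1} {t5.2}
composing d3 on (t1, t3, t5, t4, t2), with out.j its own outer ports: {out.1, t1.1, t3.2} {out.2, t3.1} {t1.2} {t2.1} {t2.2} {t4.1} {t4.2, t5.1} {t5.2}

{out.1, t1.1, t3.2} {out.2, t3.1} {t1.2} {t2.1} {t2.2} {t4.1} {t4.2, t5.1} {t5.2}


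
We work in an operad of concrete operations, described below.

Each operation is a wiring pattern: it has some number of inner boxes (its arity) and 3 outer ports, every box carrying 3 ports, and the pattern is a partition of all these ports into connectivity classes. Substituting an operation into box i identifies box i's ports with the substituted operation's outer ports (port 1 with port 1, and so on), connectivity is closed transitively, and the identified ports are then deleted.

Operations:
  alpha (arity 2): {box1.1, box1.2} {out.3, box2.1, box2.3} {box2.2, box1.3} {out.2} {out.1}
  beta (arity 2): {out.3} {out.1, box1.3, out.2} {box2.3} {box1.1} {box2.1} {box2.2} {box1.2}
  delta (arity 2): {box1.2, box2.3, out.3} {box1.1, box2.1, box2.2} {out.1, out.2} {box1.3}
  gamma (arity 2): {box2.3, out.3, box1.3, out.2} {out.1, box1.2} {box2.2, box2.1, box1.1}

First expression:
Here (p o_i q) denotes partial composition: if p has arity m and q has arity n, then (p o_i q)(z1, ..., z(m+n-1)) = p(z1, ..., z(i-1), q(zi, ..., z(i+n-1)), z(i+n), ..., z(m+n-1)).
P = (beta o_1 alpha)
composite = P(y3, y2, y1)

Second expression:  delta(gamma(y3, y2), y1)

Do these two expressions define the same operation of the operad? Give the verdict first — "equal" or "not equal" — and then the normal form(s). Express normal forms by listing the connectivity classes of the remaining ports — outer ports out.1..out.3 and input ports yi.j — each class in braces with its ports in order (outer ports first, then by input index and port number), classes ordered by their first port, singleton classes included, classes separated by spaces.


not equal: they reduce to {out.1, out.2, y2.1, y2.3} {out.3} {y1.1} {y1.2} {y1.3} {y2.2, y3.3} {y3.1, y3.2} and {out.1, out.2} {out.3, y1.3, y2.3, y3.3} {y1.1, y1.2, y3.2} {y2.1, y2.2, y3.1}

The first composite normalizes to {out.1, out.2, y2.1, y2.3} {out.3} {y1.1} {y1.2} {y1.3} {y2.2, y3.3} {y3.1, y3.2}
The second composite normalizes to {out.1, out.2} {out.3, y1.3, y2.3, y3.3} {y1.1, y1.2, y3.2} {y2.1, y2.2, y3.1}
The normal forms differ: not equal.


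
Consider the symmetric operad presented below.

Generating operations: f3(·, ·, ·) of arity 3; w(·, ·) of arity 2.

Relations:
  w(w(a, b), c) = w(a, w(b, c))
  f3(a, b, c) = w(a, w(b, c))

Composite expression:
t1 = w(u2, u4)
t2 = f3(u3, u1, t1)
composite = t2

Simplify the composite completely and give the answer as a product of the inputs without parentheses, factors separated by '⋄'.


u3 ⋄ u1 ⋄ u2 ⋄ u4

Associativity of f3 dissolves the nesting; only the u-input order survives.
w(u2, u4) reduces to u2 ⋄ u4
f3(u3, u1, w(u2, u4)) reduces to u3 ⋄ u1 ⋄ u2 ⋄ u4


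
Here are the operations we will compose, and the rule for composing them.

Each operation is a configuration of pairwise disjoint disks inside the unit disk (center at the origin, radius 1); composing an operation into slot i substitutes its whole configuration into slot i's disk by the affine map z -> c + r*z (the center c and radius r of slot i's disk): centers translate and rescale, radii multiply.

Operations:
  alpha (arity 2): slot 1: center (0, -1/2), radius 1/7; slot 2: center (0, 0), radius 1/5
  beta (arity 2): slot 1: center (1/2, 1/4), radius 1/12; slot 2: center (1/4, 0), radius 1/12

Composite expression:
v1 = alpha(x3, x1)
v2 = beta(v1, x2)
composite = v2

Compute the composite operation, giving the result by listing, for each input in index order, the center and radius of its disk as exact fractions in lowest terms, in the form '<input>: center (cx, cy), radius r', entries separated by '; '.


x1: center (1/2, 1/4), radius 1/60; x2: center (1/4, 0), radius 1/12; x3: center (1/2, 5/24), radius 1/84

Nesting under beta composes maps z -> c + r*z down each x-path.
x3: after 2 affine steps, its disk has center (1/2, 5/24), radius 1/84
x1: after 2 affine steps, its disk has center (1/2, 1/4), radius 1/60
x2: after 1 affine step, its disk has center (1/4, 0), radius 1/12


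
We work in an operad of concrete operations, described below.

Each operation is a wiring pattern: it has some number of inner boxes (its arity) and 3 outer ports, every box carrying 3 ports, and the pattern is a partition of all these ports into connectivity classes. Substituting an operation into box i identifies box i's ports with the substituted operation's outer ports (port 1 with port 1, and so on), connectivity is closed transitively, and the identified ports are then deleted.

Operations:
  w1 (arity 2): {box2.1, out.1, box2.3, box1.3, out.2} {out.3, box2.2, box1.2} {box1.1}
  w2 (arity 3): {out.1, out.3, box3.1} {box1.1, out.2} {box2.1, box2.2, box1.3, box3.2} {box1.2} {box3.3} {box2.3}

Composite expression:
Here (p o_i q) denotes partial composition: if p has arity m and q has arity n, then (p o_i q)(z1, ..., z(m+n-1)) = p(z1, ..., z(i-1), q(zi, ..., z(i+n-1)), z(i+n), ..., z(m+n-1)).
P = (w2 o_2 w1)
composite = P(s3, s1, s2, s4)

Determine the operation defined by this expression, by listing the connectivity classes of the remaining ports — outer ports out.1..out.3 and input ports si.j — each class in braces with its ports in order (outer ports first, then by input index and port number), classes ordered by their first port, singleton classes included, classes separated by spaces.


Reachability decides: close wires over w2-identified ports.
stage w1: inputs (s1, s2), connectivity {out.1, out.2, s1.3, s2.1, s2.3} {out.3, s1.2, s2.2} {s1.1}, out.j its boundary
stage w2: inputs (s3, s1, s2, s4), connectivity {out.1, out.3, s4.1} {out.2, s3.1} {s1.1} {s1.2, s2.2} {s1.3, s2.1, s2.3, s3.3, s4.2} {s3.2} {s4.3}, out.j its boundary

{out.1, out.3, s4.1} {out.2, s3.1} {s1.1} {s1.2, s2.2} {s1.3, s2.1, s2.3, s3.3, s4.2} {s3.2} {s4.3}


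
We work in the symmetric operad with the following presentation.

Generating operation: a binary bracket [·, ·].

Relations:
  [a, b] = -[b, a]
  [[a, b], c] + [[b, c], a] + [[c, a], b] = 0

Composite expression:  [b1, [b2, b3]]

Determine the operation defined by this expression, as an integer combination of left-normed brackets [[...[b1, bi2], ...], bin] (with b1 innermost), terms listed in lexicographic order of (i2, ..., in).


[[b1, b2], b3] - [[b1, b3], b2]


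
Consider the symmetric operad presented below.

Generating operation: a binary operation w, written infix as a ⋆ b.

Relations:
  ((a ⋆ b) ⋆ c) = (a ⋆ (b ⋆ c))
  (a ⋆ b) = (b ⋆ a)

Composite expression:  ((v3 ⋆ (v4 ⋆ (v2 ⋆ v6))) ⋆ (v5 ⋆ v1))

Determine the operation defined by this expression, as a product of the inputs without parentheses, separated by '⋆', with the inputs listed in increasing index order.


v1 ⋆ v2 ⋆ v3 ⋆ v4 ⋆ v5 ⋆ v6


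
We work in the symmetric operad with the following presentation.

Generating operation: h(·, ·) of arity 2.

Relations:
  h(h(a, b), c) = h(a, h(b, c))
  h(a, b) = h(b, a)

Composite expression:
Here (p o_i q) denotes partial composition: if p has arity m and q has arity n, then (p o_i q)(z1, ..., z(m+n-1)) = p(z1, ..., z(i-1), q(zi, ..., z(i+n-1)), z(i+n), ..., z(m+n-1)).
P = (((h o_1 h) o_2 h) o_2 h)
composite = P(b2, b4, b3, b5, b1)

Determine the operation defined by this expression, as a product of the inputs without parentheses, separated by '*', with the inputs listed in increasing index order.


b1 * b2 * b3 * b4 * b5

Both nesting and order wash out for h; what remains is which b's occur.
h(b4, b3) spells out as b4 * b3
h(h(b4, b3), b5) spells out as b4 * b3 * b5
h(b2, h(h(b4, b3), b5)) spells out as b2 * b4 * b3 * b5
h(h(b2, h(h(b4, b3), b5)), b1) spells out as b2 * b4 * b3 * b5 * b1
commutativity sorts the factors: b1 * b2 * b3 * b4 * b5


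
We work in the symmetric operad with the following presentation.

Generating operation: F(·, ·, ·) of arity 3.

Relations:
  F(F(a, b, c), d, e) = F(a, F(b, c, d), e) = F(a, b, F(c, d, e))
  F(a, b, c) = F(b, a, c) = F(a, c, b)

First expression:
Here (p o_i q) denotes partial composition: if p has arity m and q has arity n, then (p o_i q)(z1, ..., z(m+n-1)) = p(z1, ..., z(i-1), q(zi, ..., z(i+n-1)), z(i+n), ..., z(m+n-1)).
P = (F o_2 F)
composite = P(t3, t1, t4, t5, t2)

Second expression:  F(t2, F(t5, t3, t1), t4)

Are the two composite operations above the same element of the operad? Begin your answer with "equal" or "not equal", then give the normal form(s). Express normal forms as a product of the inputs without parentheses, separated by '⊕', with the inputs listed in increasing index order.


Normal form of the first expression: t1 ⊕ t2 ⊕ t3 ⊕ t4 ⊕ t5
Normal form of the second expression: t1 ⊕ t2 ⊕ t3 ⊕ t4 ⊕ t5
Same normal form: equal.

equal; both compose to t1 ⊕ t2 ⊕ t3 ⊕ t4 ⊕ t5


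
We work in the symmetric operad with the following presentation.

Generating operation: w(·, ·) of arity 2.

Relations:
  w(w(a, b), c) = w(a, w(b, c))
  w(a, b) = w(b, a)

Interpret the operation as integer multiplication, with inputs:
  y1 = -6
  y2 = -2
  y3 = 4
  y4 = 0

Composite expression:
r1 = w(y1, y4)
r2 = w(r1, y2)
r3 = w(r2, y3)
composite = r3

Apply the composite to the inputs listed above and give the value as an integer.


0


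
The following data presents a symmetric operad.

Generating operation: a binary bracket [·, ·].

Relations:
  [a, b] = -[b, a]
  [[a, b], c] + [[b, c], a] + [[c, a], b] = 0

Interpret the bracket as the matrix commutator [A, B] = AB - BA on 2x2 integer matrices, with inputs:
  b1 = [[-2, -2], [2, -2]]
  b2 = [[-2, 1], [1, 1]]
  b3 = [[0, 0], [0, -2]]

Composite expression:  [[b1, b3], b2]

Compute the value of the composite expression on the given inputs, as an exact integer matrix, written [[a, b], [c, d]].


[b1, b3] = [[0, 4], [4, 0]]
[[b1, b3], b2] = [[0, 12], [-12, 0]]

[[0, 12], [-12, 0]]


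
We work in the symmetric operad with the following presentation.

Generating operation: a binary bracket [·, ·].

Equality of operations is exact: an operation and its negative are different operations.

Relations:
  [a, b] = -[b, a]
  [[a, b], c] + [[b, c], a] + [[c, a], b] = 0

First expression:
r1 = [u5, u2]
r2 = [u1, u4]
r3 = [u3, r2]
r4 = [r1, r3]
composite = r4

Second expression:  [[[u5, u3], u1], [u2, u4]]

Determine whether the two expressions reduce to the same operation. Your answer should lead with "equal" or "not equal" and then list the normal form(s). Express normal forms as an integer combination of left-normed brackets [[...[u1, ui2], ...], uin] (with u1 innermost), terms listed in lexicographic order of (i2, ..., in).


not equal; the first gives -[[[[u1, u4], u3], u2], u5] + [[[[u1, u4], u3], u5], u2] and the second [[[[u1, u3], u5], u2], u4] - [[[[u1, u3], u5], u4], u2] - [[[[u1, u5], u3], u2], u4] + [[[[u1, u5], u3], u4], u2]

Normal form of the first expression: -[[[[u1, u4], u3], u2], u5] + [[[[u1, u4], u3], u5], u2]
Normal form of the second expression: [[[[u1, u3], u5], u2], u4] - [[[[u1, u3], u5], u4], u2] - [[[[u1, u5], u3], u2], u4] + [[[[u1, u5], u3], u4], u2]
Different reductions; not equal.


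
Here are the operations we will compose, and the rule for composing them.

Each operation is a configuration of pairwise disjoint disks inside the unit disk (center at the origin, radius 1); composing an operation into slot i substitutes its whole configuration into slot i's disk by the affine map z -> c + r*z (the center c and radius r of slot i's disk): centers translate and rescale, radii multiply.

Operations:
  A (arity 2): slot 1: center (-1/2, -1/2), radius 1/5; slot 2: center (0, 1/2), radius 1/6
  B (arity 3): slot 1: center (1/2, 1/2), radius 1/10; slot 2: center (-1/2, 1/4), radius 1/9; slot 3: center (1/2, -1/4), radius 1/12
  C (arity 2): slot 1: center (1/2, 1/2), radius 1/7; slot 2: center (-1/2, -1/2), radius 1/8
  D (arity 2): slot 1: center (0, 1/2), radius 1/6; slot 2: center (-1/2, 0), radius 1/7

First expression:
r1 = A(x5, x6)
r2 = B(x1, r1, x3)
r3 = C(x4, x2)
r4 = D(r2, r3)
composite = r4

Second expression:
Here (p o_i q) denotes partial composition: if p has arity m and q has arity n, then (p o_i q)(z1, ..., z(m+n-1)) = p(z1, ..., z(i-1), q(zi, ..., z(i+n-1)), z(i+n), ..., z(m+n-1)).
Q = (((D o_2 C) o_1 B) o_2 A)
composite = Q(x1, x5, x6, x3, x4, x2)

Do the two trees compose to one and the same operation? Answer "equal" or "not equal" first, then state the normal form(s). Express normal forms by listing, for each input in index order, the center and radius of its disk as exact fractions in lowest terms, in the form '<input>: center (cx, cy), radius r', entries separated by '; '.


The first expression, normalized: x1: center (1/12, 7/12), radius 1/60; x2: center (-4/7, -1/14), radius 1/56; x3: center (1/12, 11/24), radius 1/72; x4: center (-3/7, 1/14), radius 1/49; x5: center (-5/54, 115/216), radius 1/270; x6: center (-1/12, 119/216), radius 1/324
The second expression, normalized: x1: center (1/12, 7/12), radius 1/60; x2: center (-4/7, -1/14), radius 1/56; x3: center (1/12, 11/24), radius 1/72; x4: center (-3/7, 1/14), radius 1/49; x5: center (-5/54, 115/216), radius 1/270; x6: center (-1/12, 119/216), radius 1/324
Both agree, so they are equal.

equal — both sides give x1: center (1/12, 7/12), radius 1/60; x2: center (-4/7, -1/14), radius 1/56; x3: center (1/12, 11/24), radius 1/72; x4: center (-3/7, 1/14), radius 1/49; x5: center (-5/54, 115/216), radius 1/270; x6: center (-1/12, 119/216), radius 1/324


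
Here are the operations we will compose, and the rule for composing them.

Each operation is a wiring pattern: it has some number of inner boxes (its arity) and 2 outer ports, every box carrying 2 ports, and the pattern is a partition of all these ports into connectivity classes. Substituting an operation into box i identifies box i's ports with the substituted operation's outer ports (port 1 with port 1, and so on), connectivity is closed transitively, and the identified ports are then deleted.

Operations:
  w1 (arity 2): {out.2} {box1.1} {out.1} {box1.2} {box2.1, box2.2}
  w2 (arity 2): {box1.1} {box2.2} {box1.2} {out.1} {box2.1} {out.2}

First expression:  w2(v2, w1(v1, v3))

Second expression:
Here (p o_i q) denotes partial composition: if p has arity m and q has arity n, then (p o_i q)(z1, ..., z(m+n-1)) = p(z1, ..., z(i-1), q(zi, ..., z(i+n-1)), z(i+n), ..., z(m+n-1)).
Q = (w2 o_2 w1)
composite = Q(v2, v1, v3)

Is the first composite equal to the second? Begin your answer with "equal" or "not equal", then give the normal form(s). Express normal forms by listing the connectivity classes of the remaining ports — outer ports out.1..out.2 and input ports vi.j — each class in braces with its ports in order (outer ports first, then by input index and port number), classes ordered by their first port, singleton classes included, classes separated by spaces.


equal: each reduces to {out.1} {out.2} {v1.1} {v1.2} {v2.1} {v2.2} {v3.1, v3.2}

Normal form of the first expression: {out.1} {out.2} {v1.1} {v1.2} {v2.1} {v2.2} {v3.1, v3.2}
Normal form of the second expression: {out.1} {out.2} {v1.1} {v1.2} {v2.1} {v2.2} {v3.1, v3.2}
Same normal form: equal.


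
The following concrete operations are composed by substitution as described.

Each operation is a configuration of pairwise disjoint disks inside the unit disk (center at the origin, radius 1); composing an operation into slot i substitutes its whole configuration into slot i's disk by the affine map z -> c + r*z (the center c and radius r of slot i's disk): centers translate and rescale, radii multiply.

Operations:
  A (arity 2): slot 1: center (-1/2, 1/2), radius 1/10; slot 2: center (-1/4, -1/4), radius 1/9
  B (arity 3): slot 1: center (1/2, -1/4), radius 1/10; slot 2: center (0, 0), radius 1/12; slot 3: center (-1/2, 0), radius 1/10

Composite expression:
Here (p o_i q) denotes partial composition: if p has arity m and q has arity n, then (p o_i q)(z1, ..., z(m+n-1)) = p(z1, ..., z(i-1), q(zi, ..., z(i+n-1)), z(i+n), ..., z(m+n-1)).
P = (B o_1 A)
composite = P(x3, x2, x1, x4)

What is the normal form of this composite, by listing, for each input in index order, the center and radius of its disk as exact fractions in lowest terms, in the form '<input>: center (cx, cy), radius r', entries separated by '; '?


Affine substitution under B: radii multiply and x-centers shift.
x3 passes through 2 substitutions, ending at center (9/20, -1/5), radius 1/100
x2 passes through 2 substitutions, ending at center (19/40, -11/40), radius 1/90
x1 passes through 1 substitution, ending at center (0, 0), radius 1/12
x4 passes through 1 substitution, ending at center (-1/2, 0), radius 1/10

x1: center (0, 0), radius 1/12; x2: center (19/40, -11/40), radius 1/90; x3: center (9/20, -1/5), radius 1/100; x4: center (-1/2, 0), radius 1/10


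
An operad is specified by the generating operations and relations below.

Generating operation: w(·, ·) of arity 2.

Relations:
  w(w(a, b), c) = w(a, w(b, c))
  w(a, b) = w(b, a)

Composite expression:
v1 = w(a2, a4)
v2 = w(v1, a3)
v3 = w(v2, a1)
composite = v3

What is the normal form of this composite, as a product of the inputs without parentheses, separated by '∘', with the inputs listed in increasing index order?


a1 ∘ a2 ∘ a3 ∘ a4

Both nesting and order wash out for w; what remains is which a's occur.
w(a2, a4) unparenthesizes to a2 ∘ a4
w(w(a2, a4), a3) unparenthesizes to a2 ∘ a4 ∘ a3
w(w(w(a2, a4), a3), a1) unparenthesizes to a2 ∘ a4 ∘ a3 ∘ a1
sorting the factors by input index: a1 ∘ a2 ∘ a3 ∘ a4


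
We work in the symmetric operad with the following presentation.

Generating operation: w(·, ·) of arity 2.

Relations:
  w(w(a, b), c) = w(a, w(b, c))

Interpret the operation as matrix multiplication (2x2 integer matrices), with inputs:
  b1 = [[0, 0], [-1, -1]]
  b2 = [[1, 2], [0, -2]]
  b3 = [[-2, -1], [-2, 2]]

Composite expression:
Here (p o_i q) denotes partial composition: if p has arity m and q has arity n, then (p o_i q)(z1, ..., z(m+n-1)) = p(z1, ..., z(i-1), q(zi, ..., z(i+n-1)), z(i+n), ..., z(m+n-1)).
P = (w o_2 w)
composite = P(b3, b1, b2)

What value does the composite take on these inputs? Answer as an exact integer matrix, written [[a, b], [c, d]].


[[1, 0], [-2, 0]]

w(b1, b2) = [[0, 0], [-1, 0]]
w(b3, w(b1, b2)) = [[1, 0], [-2, 0]]


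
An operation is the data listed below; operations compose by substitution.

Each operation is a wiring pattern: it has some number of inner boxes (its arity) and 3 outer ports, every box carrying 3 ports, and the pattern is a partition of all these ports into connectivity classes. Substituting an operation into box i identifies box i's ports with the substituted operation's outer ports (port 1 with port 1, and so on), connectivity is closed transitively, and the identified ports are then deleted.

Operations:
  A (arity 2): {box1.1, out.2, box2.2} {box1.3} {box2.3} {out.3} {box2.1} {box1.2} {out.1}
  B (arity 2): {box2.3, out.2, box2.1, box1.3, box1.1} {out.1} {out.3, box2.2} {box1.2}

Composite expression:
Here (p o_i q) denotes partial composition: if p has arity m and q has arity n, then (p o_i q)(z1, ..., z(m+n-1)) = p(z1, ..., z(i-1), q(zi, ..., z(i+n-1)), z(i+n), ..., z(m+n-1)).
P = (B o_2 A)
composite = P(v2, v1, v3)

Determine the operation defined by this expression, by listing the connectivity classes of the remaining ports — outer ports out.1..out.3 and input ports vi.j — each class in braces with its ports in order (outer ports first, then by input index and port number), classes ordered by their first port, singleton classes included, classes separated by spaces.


{out.1} {out.2, v2.1, v2.3} {out.3, v1.1, v3.2} {v1.2} {v1.3} {v2.2} {v3.1} {v3.3}

Two ports join when wires chain via B-identified ports.
the subtree at A composes to {out.1} {out.2, v1.1, v3.2} {out.3} {v1.2} {v1.3} {v3.1} {v3.3} on (v1, v3); out.j = own outer ports
the subtree at B composes to {out.1} {out.2, v2.1, v2.3} {out.3, v1.1, v3.2} {v1.2} {v1.3} {v2.2} {v3.1} {v3.3} on (v2, v1, v3); out.j = own outer ports


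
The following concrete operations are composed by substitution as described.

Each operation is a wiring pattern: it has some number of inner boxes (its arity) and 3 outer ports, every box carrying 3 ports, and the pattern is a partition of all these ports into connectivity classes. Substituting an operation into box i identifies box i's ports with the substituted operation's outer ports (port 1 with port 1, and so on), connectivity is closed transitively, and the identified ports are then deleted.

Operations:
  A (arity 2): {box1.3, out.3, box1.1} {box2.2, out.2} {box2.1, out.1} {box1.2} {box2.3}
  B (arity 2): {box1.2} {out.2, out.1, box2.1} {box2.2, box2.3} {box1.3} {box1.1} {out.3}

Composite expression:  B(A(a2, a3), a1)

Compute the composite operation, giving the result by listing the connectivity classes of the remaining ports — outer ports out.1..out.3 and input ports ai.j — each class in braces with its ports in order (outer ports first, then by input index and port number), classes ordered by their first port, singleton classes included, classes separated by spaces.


{out.1, out.2, a1.1} {out.3} {a1.2, a1.3} {a2.1, a2.3} {a2.2} {a3.1} {a3.2} {a3.3}

Reachability decides: close wires over B-identified ports.
the subtree at A composes to {out.1, a3.1} {out.2, a3.2} {out.3, a2.1, a2.3} {a2.2} {a3.3} on (a2, a3); out.j = own outer ports
the subtree at B composes to {out.1, out.2, a1.1} {out.3} {a1.2, a1.3} {a2.1, a2.3} {a2.2} {a3.1} {a3.2} {a3.3} on (a2, a3, a1); out.j = own outer ports


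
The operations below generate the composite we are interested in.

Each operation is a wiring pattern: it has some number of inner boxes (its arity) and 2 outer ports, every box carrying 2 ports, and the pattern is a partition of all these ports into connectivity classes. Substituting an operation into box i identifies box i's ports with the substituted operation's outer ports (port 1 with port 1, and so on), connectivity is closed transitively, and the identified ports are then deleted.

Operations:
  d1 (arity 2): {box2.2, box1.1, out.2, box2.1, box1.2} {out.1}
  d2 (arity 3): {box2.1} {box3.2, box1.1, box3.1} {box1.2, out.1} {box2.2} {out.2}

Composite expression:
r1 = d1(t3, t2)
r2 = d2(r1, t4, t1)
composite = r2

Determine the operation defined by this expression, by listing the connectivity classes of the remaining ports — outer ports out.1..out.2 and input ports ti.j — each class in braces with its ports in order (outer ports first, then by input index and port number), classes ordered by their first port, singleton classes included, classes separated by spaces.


Connectivity passes through glued d2-boundaries; trace each wire chain.
stage d1: inputs (t3, t2), connectivity {out.1} {out.2, t2.1, t2.2, t3.1, t3.2}, out.j its boundary
stage d2: inputs (t3, t2, t4, t1), connectivity {out.1, t2.1, t2.2, t3.1, t3.2} {out.2} {t1.1, t1.2} {t4.1} {t4.2}, out.j its boundary

{out.1, t2.1, t2.2, t3.1, t3.2} {out.2} {t1.1, t1.2} {t4.1} {t4.2}


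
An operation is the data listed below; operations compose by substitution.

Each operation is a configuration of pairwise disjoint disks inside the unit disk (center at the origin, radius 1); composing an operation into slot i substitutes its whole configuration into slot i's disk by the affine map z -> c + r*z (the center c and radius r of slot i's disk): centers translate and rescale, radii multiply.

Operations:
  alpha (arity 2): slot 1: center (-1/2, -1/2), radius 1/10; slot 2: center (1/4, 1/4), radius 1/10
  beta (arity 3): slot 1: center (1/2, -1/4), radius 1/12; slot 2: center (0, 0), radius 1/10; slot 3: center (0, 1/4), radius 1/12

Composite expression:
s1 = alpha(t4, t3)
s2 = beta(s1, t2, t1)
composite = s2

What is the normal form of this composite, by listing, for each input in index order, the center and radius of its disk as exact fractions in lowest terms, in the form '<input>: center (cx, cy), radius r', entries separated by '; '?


t1: center (0, 1/4), radius 1/12; t2: center (0, 0), radius 1/10; t3: center (25/48, -11/48), radius 1/120; t4: center (11/24, -7/24), radius 1/120


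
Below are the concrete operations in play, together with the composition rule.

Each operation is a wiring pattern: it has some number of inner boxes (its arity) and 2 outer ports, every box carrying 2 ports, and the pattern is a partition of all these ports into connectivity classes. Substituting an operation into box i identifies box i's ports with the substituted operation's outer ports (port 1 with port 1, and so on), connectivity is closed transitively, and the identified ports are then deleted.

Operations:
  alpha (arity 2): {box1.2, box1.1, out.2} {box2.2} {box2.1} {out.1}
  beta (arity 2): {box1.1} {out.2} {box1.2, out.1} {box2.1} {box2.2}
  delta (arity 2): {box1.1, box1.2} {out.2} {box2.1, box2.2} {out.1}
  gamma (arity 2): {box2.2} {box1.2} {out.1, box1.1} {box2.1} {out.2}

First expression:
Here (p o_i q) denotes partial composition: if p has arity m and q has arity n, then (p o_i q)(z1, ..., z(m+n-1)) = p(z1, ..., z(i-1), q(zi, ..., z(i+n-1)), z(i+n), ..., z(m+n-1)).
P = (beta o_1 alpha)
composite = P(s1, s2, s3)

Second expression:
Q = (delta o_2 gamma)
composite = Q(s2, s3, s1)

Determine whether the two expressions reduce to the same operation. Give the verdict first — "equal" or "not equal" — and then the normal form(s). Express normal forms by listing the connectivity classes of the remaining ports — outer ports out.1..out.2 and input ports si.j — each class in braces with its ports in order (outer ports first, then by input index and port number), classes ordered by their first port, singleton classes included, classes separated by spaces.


not equal — first {out.1, s1.1, s1.2} {out.2} {s2.1} {s2.2} {s3.1} {s3.2}, second {out.1} {out.2} {s1.1} {s1.2} {s2.1, s2.2} {s3.1} {s3.2}

In normal form, the first expression is {out.1, s1.1, s1.2} {out.2} {s2.1} {s2.2} {s3.1} {s3.2}
In normal form, the second expression is {out.1} {out.2} {s1.1} {s1.2} {s2.1, s2.2} {s3.1} {s3.2}
Different reductions; not equal.
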